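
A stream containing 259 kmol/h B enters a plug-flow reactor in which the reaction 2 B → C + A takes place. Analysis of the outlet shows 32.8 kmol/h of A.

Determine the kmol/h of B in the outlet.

For A: n = n₀ + 1ξ → 32.8 = 0 + 1ξ, giving ξ = 32.8 kmol/h.
Outlet amounts (n = n₀ + ν ξ):
  B: 259 − 2(32.8) = 193.4
  C: 0 + 1(32.8) = 32.8
  A: 0 + 1(32.8) = 32.8

193 kmol/h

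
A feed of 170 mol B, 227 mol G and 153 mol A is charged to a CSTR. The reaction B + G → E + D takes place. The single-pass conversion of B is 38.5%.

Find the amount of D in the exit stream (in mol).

65.5 mol

B reacted = 0.385 × 170 = 65.45 mol; ν_B = −1, so ξ = 65.45/1 = 65.45 mol.
Outlet amounts (n = n₀ + ν ξ):
  B: 170 − 1(65.45) = 104.5
  G: 227 − 1(65.45) = 161.6
  E: 0 + 1(65.45) = 65.45
  D: 0 + 1(65.45) = 65.45
  A: 153 (inert)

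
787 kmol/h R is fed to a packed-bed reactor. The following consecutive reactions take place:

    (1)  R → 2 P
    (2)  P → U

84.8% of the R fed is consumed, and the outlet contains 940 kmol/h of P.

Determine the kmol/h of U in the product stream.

Conversion of R: R consumed = 1ξ₁ = 0.848 × 787 → ξ₁ = 667.4 kmol/h.
P balance: n_P = 0 + 2ξ₁ − 1ξ₂ = 940 → ξ₂ = (2·667.4 − 940)/1 = 394.8 kmol/h.
Outlet amounts (n = n₀ + Σ ν·ξ):
  R: 787 − 1(667.4) = 119.6
  P: 0 + 2(667.4) − 1(394.8) = 940
  U: 0 + 1(394.8) = 394.8

395 kmol/h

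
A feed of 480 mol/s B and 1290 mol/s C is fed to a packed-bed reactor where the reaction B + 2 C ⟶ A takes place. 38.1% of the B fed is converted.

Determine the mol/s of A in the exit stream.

B reacted = 0.381 × 480 = 182.9 mol/s; ν_B = −1, so ξ = 182.9/1 = 182.9 mol/s.
Outlet amounts (n = n₀ + ν ξ):
  B: 480 − 1(182.9) = 297.1
  C: 1290 − 2(182.9) = 924.2
  A: 0 + 1(182.9) = 182.9

183 mol/s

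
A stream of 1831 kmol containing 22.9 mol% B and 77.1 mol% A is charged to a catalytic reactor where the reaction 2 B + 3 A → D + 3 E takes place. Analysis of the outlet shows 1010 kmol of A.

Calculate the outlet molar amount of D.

134 kmol

For A: n = n₀ − 3ξ → 1010 = 1412 − 3ξ, giving ξ = 133.9 kmol.
Outlet amounts (n = n₀ + ν ξ):
  B: 419.3 − 2(133.9) = 151.5
  A: 1412 − 3(133.9) = 1010
  D: 0 + 1(133.9) = 133.9
  E: 0 + 3(133.9) = 401.7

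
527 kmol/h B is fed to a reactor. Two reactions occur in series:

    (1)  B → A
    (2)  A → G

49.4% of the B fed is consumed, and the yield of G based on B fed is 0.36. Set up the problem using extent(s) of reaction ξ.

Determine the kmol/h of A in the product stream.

70.6 kmol/h

Conversion of B: B consumed = 1ξ₁ = 0.494 × 527 → ξ₁ = 260.3 kmol/h.
Yield of G: 1ξ₂ / 527 = 0.36 → ξ₂ = 189.7 kmol/h.
Outlet amounts (n = n₀ + Σ ν·ξ):
  B: 527 − 1(260.3) = 266.7
  A: 0 + 1(260.3) − 1(189.7) = 70.62
  G: 0 + 1(189.7) = 189.7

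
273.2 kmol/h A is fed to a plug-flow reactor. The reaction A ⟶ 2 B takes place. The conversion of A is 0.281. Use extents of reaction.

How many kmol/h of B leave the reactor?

A reacted = 0.281 × 273.2 = 76.77 kmol/h; ν_A = −1, so ξ = 76.77/1 = 76.77 kmol/h.
Outlet amounts (n = n₀ + ν ξ):
  A: 273.2 − 1(76.77) = 196.4
  B: 0 + 2(76.77) = 153.5

154 kmol/h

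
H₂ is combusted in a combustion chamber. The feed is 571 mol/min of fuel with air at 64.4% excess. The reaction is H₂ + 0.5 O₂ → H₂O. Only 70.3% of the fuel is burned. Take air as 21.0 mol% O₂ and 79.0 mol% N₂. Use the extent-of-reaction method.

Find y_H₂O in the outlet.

Stoichiometric O₂ = 0.5 × 571 = 285.5 mol/min; O₂ fed = 285.5 × 1.644 = 469.4 mol/min.
N₂ fed = 469.4 × 79/21 = 1766 mol/min.
Fuel reacted = 0.703 × 571 → ξ = 401.4 mol/min.
Outlet (n = n₀ + ν ξ):
  H₂: 571 − 1(401.4) = 169.6
  O₂: 469.4 − 0.5(401.4) = 268.7
  N₂: 1766 (inert)
  H₂O: 0 + 1(401.4) = 401.4
Total out = 2605 mol/min; y_H₂O = 401.4 / 2605 = 0.1541.

0.154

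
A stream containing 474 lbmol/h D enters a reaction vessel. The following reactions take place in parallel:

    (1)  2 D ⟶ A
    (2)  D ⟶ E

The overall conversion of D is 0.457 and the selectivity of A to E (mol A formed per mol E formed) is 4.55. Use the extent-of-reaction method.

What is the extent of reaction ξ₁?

ξ₁ = 97.6 lbmol/h

Conversion of D: D consumed = 0.457 × 474 = 216.6 lbmol/h = 2ξ₁ + 1ξ₂.
Selectivity: 1ξ₁ / (1ξ₂) = 4.55 → ξ₁ = 4.55 ξ₂.
Substitute: (2·4.55 + 1) ξ₂ = 216.6 → ξ₂ = 21.45 lbmol/h, ξ₁ = 97.59 lbmol/h.
Outlet amounts (n = n₀ + Σ ν·ξ):
  D: 474 − 2(97.59) − 1(21.45) = 257.4
  A: 0 + 1(97.59) = 97.59
  E: 0 + 1(21.45) = 21.45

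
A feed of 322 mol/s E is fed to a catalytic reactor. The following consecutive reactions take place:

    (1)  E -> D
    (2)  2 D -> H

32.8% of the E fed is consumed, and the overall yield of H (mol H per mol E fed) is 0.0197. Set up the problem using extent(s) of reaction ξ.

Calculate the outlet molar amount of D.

92.9 mol/s

Conversion of E: E consumed = 1ξ₁ = 0.328 × 322 → ξ₁ = 105.6 mol/s.
Yield of H: 1ξ₂ / 322 = 0.0197 → ξ₂ = 6.343 mol/s.
Outlet amounts (n = n₀ + Σ ν·ξ):
  E: 322 − 1(105.6) = 216.4
  D: 0 + 1(105.6) − 2(6.343) = 92.93
  H: 0 + 1(6.343) = 6.343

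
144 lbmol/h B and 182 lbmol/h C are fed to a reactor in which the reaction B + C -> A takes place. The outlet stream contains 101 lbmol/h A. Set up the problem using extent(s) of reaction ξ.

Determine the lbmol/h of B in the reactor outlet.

43 lbmol/h

For A: n = n₀ + 1ξ → 101 = 0 + 1ξ, giving ξ = 101 lbmol/h.
Outlet amounts (n = n₀ + ν ξ):
  B: 144 − 1(101) = 43
  C: 182 − 1(101) = 81
  A: 0 + 1(101) = 101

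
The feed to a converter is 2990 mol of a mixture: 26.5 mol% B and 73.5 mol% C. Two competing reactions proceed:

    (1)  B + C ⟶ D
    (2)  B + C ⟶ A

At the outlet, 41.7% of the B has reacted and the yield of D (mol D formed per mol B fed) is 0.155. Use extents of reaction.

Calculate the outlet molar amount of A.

Yield of D: 1ξ₁ / 792.4 = 0.155 → ξ₁ = 122.8 mol.
Conversion of B: 1ξ₁ + 1ξ₂ = 0.417 × 792.4 = 330.4 → ξ₂ = 207.6 mol.
Outlet amounts (n = n₀ + Σ ν·ξ):
  B: 792.4 − 1(122.8) − 1(207.6) = 461.9
  C: 2198 − 1(122.8) − 1(207.6) = 1867
  D: 0 + 1(122.8) = 122.8
  A: 0 + 1(207.6) = 207.6

208 mol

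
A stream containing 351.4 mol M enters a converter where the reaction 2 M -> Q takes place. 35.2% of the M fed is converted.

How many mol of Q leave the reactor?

M reacted = 0.352 × 351.4 = 123.7 mol; ν_M = −2, so ξ = 123.7/2 = 61.85 mol.
Outlet amounts (n = n₀ + ν ξ):
  M: 351.4 − 2(61.85) = 227.7
  Q: 0 + 1(61.85) = 61.85

61.8 mol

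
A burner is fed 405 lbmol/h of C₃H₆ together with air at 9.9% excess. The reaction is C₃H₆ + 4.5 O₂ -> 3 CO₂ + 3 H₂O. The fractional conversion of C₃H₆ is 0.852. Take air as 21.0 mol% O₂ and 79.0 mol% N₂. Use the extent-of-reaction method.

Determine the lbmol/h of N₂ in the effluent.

Stoichiometric O₂ = 4.5 × 405 = 1822 lbmol/h; O₂ fed = 1822 × 1.099 = 2003 lbmol/h.
N₂ fed = 2003 × 79/21 = 7535 lbmol/h.
Fuel reacted = 0.852 × 405 → ξ = 345.1 lbmol/h.
Outlet (n = n₀ + ν ξ):
  C₃H₆: 405 − 1(345.1) = 59.94
  O₂: 2003 − 4.5(345.1) = 450.2
  N₂: 7535 (inert)
  CO₂: 0 + 3(345.1) = 1035
  H₂O: 0 + 3(345.1) = 1035

7530 lbmol/h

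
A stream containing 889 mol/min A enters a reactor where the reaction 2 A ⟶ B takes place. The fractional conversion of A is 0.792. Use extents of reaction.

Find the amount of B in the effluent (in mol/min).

352 mol/min

A reacted = 0.792 × 889 = 704.1 mol/min; ν_A = −2, so ξ = 704.1/2 = 352 mol/min.
Outlet amounts (n = n₀ + ν ξ):
  A: 889 − 2(352) = 184.9
  B: 0 + 1(352) = 352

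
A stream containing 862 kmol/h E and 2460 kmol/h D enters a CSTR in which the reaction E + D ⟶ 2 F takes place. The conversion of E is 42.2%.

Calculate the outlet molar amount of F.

E reacted = 0.422 × 862 = 363.8 kmol/h; ν_E = −1, so ξ = 363.8/1 = 363.8 kmol/h.
Outlet amounts (n = n₀ + ν ξ):
  E: 862 − 1(363.8) = 498.2
  D: 2460 − 1(363.8) = 2096
  F: 0 + 2(363.8) = 727.5

728 kmol/h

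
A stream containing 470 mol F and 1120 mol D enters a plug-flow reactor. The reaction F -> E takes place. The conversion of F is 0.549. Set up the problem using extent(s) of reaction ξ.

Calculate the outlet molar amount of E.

258 mol

F reacted = 0.549 × 470 = 258 mol; ν_F = −1, so ξ = 258/1 = 258 mol.
Outlet amounts (n = n₀ + ν ξ):
  F: 470 − 1(258) = 212
  E: 0 + 1(258) = 258
  D: 1120 (inert)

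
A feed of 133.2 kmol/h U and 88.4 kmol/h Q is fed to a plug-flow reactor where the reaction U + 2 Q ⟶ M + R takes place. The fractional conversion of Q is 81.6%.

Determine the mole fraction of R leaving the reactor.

Q reacted = 0.816 × 88.4 = 72.13 kmol/h; ν_Q = −2, so ξ = 72.13/2 = 36.07 kmol/h.
Outlet amounts (n = n₀ + ν ξ):
  U: 133.2 − 1(36.07) = 97.13
  Q: 88.4 − 2(36.07) = 16.27
  M: 0 + 1(36.07) = 36.07
  R: 0 + 1(36.07) = 36.07
Total out = 185.5 kmol/h; y_R = 36.07 / 185.5 = 0.1944.

0.194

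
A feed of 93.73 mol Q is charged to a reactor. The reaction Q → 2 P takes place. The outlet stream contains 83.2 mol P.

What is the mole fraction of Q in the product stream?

For P: n = n₀ + 2ξ → 83.2 = 0 + 2ξ, giving ξ = 41.6 mol.
Outlet amounts (n = n₀ + ν ξ):
  Q: 93.73 − 1(41.6) = 52.13
  P: 0 + 2(41.6) = 83.2
Total out = 135.3 mol; y_Q = 52.13 / 135.3 = 0.3852.

0.385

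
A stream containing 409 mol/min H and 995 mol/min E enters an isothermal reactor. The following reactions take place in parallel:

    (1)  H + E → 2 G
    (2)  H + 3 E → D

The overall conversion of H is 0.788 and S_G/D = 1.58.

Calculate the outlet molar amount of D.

Conversion of H: H consumed = 0.788 × 409 = 322.3 mol/min = 1ξ₁ + 1ξ₂.
Selectivity: 2ξ₁ / (1ξ₂) = 1.58 → ξ₁ = 0.79 ξ₂.
Substitute: (1·0.79 + 1) ξ₂ = 322.3 → ξ₂ = 180.1 mol/min, ξ₁ = 142.2 mol/min.
Outlet amounts (n = n₀ + Σ ν·ξ):
  H: 409 − 1(142.2) − 1(180.1) = 86.71
  E: 995 − 1(142.2) − 3(180.1) = 312.6
  G: 0 + 2(142.2) = 284.5
  D: 0 + 1(180.1) = 180.1

180 mol/min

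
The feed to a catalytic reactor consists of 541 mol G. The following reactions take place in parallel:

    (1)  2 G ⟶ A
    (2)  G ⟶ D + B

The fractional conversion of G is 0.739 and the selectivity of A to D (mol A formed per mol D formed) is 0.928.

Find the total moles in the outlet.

551 mol

Conversion of G: G consumed = 0.739 × 541 = 399.8 mol = 2ξ₁ + 1ξ₂.
Selectivity: 1ξ₁ / (1ξ₂) = 0.928 → ξ₁ = 0.928 ξ₂.
Substitute: (2·0.928 + 1) ξ₂ = 399.8 → ξ₂ = 140 mol, ξ₁ = 129.9 mol.
Outlet amounts (n = n₀ + Σ ν·ξ):
  G: 541 − 2(129.9) − 1(140) = 141.2
  A: 0 + 1(129.9) = 129.9
  D: 0 + 1(140) = 140
  B: 0 + 1(140) = 140
Total out = 141.2 + 129.9 + 140 + 140 = 551.1 mol.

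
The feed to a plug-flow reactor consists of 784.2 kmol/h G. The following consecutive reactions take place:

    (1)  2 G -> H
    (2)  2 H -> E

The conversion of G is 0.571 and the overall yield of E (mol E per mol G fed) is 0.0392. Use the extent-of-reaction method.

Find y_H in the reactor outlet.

0.307

Conversion of G: G consumed = 2ξ₁ = 0.571 × 784.2 → ξ₁ = 223.9 kmol/h.
Yield of E: 1ξ₂ / 784.2 = 0.0392 → ξ₂ = 30.74 kmol/h.
Outlet amounts (n = n₀ + Σ ν·ξ):
  G: 784.2 − 2(223.9) = 336.4
  H: 0 + 1(223.9) − 2(30.74) = 162.4
  E: 0 + 1(30.74) = 30.74
Total out = 529.6 kmol/h; y_H = 162.4 / 529.6 = 0.3067.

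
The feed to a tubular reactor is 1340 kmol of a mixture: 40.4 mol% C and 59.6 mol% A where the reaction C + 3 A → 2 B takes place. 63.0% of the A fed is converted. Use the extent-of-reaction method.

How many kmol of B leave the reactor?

335 kmol

A reacted = 0.63 × 798.6 = 503.1 kmol; ν_A = −3, so ξ = 503.1/3 = 167.7 kmol.
Outlet amounts (n = n₀ + ν ξ):
  C: 541.4 − 1(167.7) = 373.6
  A: 798.6 − 3(167.7) = 295.5
  B: 0 + 2(167.7) = 335.4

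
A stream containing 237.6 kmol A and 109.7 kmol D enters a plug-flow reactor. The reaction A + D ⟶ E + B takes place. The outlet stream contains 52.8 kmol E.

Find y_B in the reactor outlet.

0.152

For E: n = n₀ + 1ξ → 52.8 = 0 + 1ξ, giving ξ = 52.8 kmol.
Outlet amounts (n = n₀ + ν ξ):
  A: 237.6 − 1(52.8) = 184.8
  D: 109.7 − 1(52.8) = 56.9
  E: 0 + 1(52.8) = 52.8
  B: 0 + 1(52.8) = 52.8
Total out = 347.3 kmol; y_B = 52.8 / 347.3 = 0.152.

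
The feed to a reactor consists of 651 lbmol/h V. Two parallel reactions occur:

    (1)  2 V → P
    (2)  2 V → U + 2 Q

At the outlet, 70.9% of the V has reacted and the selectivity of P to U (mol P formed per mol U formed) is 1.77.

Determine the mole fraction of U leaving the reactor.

Conversion of V: V consumed = 0.709 × 651 = 461.6 lbmol/h = 2ξ₁ + 2ξ₂.
Selectivity: 1ξ₁ / (1ξ₂) = 1.77 → ξ₁ = 1.77 ξ₂.
Substitute: (2·1.77 + 2) ξ₂ = 461.6 → ξ₂ = 83.31 lbmol/h, ξ₁ = 147.5 lbmol/h.
Outlet amounts (n = n₀ + Σ ν·ξ):
  V: 651 − 2(147.5) − 2(83.31) = 189.4
  P: 0 + 1(147.5) = 147.5
  U: 0 + 1(83.31) = 83.31
  Q: 0 + 2(83.31) = 166.6
Total out = 586.8 lbmol/h; y_U = 83.31 / 586.8 = 0.142.

0.142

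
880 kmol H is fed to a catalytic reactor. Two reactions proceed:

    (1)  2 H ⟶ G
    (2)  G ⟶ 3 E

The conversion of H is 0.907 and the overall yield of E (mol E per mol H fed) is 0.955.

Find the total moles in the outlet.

Conversion of H: H consumed = 2ξ₁ = 0.907 × 880 → ξ₁ = 399.1 kmol.
Yield of E: 3ξ₂ / 880 = 0.955 → ξ₂ = 280.1 kmol.
Outlet amounts (n = n₀ + Σ ν·ξ):
  H: 880 − 2(399.1) = 81.84
  G: 0 + 1(399.1) − 1(280.1) = 118.9
  E: 0 + 3(280.1) = 840.4
Total out = 81.84 + 118.9 + 840.4 = 1041 kmol.

1040 kmol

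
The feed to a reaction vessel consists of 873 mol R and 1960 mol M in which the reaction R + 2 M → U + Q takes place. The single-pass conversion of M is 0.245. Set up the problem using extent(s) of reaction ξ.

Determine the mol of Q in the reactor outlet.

240 mol

M reacted = 0.245 × 1960 = 480.2 mol; ν_M = −2, so ξ = 480.2/2 = 240.1 mol.
Outlet amounts (n = n₀ + ν ξ):
  R: 873 − 1(240.1) = 632.9
  M: 1960 − 2(240.1) = 1480
  U: 0 + 1(240.1) = 240.1
  Q: 0 + 1(240.1) = 240.1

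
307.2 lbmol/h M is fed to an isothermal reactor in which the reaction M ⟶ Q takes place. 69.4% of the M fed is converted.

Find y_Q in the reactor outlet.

M reacted = 0.694 × 307.2 = 213.2 lbmol/h; ν_M = −1, so ξ = 213.2/1 = 213.2 lbmol/h.
Outlet amounts (n = n₀ + ν ξ):
  M: 307.2 − 1(213.2) = 94
  Q: 0 + 1(213.2) = 213.2
Total out = 307.2 lbmol/h; y_Q = 213.2 / 307.2 = 0.694.

0.694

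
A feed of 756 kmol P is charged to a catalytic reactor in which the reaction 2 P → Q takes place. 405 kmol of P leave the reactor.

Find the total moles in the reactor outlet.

580 kmol

For P: n = n₀ − 2ξ → 405 = 756 − 2ξ, giving ξ = 175.5 kmol.
Outlet amounts (n = n₀ + ν ξ):
  P: 756 − 2(175.5) = 405
  Q: 0 + 1(175.5) = 175.5
Total out = 405 + 175.5 = 580.5 kmol.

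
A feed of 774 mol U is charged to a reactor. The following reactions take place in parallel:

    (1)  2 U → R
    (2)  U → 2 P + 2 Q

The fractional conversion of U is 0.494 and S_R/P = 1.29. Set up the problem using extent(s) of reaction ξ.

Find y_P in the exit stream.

Conversion of U: U consumed = 0.494 × 774 = 382.4 mol = 2ξ₁ + 1ξ₂.
Selectivity: 1ξ₁ / (2ξ₂) = 1.29 → ξ₁ = 2.58 ξ₂.
Substitute: (2·2.58 + 1) ξ₂ = 382.4 → ξ₂ = 62.07 mol, ξ₁ = 160.1 mol.
Outlet amounts (n = n₀ + Σ ν·ξ):
  U: 774 − 2(160.1) − 1(62.07) = 391.6
  R: 0 + 1(160.1) = 160.1
  P: 0 + 2(62.07) = 124.1
  Q: 0 + 2(62.07) = 124.1
Total out = 800.1 mol; y_P = 124.1 / 800.1 = 0.1552.

0.155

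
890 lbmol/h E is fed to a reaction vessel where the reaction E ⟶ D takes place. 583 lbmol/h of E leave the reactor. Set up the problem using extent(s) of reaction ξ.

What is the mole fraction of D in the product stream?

For E: n = n₀ − 1ξ → 583 = 890 − 1ξ, giving ξ = 307 lbmol/h.
Outlet amounts (n = n₀ + ν ξ):
  E: 890 − 1(307) = 583
  D: 0 + 1(307) = 307
Total out = 890 lbmol/h; y_D = 307 / 890 = 0.3449.

0.345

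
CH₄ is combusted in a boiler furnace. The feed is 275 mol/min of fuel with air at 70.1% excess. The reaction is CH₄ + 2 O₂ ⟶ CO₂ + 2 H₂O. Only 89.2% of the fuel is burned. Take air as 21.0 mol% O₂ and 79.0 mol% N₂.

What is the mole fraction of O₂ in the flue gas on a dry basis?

Stoichiometric O₂ = 2 × 275 = 550 mol/min; O₂ fed = 550 × 1.701 = 935.6 mol/min.
N₂ fed = 935.6 × 79/21 = 3519 mol/min.
Fuel reacted = 0.892 × 275 → ξ = 245.3 mol/min.
Outlet (n = n₀ + ν ξ):
  CH₄: 275 − 1(245.3) = 29.7
  O₂: 935.6 − 2(245.3) = 445
  N₂: 3519 (inert)
  CO₂: 0 + 1(245.3) = 245.3
  H₂O: 0 + 2(245.3) = 490.6
Dry total = 4239 mol/min; y_O₂ (dry) = 445 / 4239 = 0.105.

0.105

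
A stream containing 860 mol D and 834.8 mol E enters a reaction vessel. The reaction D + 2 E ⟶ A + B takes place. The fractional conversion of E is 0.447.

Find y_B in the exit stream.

0.124

E reacted = 0.447 × 834.8 = 373.2 mol; ν_E = −2, so ξ = 373.2/2 = 186.6 mol.
Outlet amounts (n = n₀ + ν ξ):
  D: 860 − 1(186.6) = 673.4
  E: 834.8 − 2(186.6) = 461.6
  A: 0 + 1(186.6) = 186.6
  B: 0 + 1(186.6) = 186.6
Total out = 1508 mol; y_B = 186.6 / 1508 = 0.1237.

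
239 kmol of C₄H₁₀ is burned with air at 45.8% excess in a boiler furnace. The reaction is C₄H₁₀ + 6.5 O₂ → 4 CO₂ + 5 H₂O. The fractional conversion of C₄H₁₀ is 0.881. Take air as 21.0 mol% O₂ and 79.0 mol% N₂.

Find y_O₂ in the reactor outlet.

Stoichiometric O₂ = 6.5 × 239 = 1554 kmol; O₂ fed = 1554 × 1.458 = 2265 kmol.
N₂ fed = 2265 × 79/21 = 8521 kmol.
Fuel reacted = 0.881 × 239 → ξ = 210.6 kmol.
Outlet (n = n₀ + ν ξ):
  C₄H₁₀: 239 − 1(210.6) = 28.44
  O₂: 2265 − 6.5(210.6) = 896.4
  N₂: 8521 (inert)
  CO₂: 0 + 4(210.6) = 842.2
  H₂O: 0 + 5(210.6) = 1053
Total out = 11340 kmol; y_O₂ = 896.4 / 11340 = 0.07904.

0.079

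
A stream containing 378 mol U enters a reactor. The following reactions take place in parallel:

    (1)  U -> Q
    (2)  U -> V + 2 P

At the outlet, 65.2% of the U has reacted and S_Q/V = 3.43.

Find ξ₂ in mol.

ξ₂ = 55.6 mol

Conversion of U: U consumed = 0.652 × 378 = 246.5 mol = 1ξ₁ + 1ξ₂.
Selectivity: 1ξ₁ / (1ξ₂) = 3.43 → ξ₁ = 3.43 ξ₂.
Substitute: (1·3.43 + 1) ξ₂ = 246.5 → ξ₂ = 55.63 mol, ξ₁ = 190.8 mol.
Outlet amounts (n = n₀ + Σ ν·ξ):
  U: 378 − 1(190.8) − 1(55.63) = 131.5
  Q: 0 + 1(190.8) = 190.8
  V: 0 + 1(55.63) = 55.63
  P: 0 + 2(55.63) = 111.3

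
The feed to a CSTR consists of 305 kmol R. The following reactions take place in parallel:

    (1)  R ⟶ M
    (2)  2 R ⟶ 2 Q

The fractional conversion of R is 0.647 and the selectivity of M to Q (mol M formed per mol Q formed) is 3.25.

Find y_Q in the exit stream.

Conversion of R: R consumed = 0.647 × 305 = 197.3 kmol = 1ξ₁ + 2ξ₂.
Selectivity: 1ξ₁ / (2ξ₂) = 3.25 → ξ₁ = 6.5 ξ₂.
Substitute: (1·6.5 + 2) ξ₂ = 197.3 → ξ₂ = 23.22 kmol, ξ₁ = 150.9 kmol.
Outlet amounts (n = n₀ + Σ ν·ξ):
  R: 305 − 1(150.9) − 2(23.22) = 107.7
  M: 0 + 1(150.9) = 150.9
  Q: 0 + 2(23.22) = 46.43
Total out = 305 kmol; y_Q = 46.43 / 305 = 0.1522.

0.152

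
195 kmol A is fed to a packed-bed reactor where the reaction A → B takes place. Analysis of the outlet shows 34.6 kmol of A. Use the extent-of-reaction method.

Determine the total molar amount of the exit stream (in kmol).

195 kmol

For A: n = n₀ − 1ξ → 34.6 = 195 − 1ξ, giving ξ = 160.4 kmol.
Outlet amounts (n = n₀ + ν ξ):
  A: 195 − 1(160.4) = 34.6
  B: 0 + 1(160.4) = 160.4
Total out = 34.6 + 160.4 = 195 kmol.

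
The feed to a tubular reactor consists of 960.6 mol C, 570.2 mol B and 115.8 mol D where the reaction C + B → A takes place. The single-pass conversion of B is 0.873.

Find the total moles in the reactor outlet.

1150 mol

B reacted = 0.873 × 570.2 = 497.8 mol; ν_B = −1, so ξ = 497.8/1 = 497.8 mol.
Outlet amounts (n = n₀ + ν ξ):
  C: 960.6 − 1(497.8) = 462.8
  B: 570.2 − 1(497.8) = 72.42
  A: 0 + 1(497.8) = 497.8
  D: 115.8 (inert)
Total out = 462.8 + 72.42 + 497.8 + 115.8 = 1149 mol.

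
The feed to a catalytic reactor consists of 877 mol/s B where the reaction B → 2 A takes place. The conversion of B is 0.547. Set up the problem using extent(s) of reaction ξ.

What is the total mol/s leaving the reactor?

B reacted = 0.547 × 877 = 479.7 mol/s; ν_B = −1, so ξ = 479.7/1 = 479.7 mol/s.
Outlet amounts (n = n₀ + ν ξ):
  B: 877 − 1(479.7) = 397.3
  A: 0 + 2(479.7) = 959.4
Total out = 397.3 + 959.4 = 1357 mol/s.

1360 mol/s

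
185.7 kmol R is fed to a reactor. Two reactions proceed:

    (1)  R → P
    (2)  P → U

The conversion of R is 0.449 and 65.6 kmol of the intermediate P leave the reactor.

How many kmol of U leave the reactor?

Conversion of R: R consumed = 1ξ₁ = 0.449 × 185.7 → ξ₁ = 83.38 kmol.
P balance: n_P = 0 + 1ξ₁ − 1ξ₂ = 65.6 → ξ₂ = (1·83.38 − 65.6)/1 = 17.78 kmol.
Outlet amounts (n = n₀ + Σ ν·ξ):
  R: 185.7 − 1(83.38) = 102.3
  P: 0 + 1(83.38) − 1(17.78) = 65.6
  U: 0 + 1(17.78) = 17.78

17.8 kmol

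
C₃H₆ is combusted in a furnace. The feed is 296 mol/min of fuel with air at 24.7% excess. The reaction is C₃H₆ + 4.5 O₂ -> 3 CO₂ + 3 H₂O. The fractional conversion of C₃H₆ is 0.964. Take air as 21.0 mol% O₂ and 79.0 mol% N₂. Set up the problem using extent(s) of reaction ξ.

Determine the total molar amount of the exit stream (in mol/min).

Stoichiometric O₂ = 4.5 × 296 = 1332 mol/min; O₂ fed = 1332 × 1.247 = 1661 mol/min.
N₂ fed = 1661 × 79/21 = 6249 mol/min.
Fuel reacted = 0.964 × 296 → ξ = 285.3 mol/min.
Outlet (n = n₀ + ν ξ):
  C₃H₆: 296 − 1(285.3) = 10.66
  O₂: 1661 − 4.5(285.3) = 377
  N₂: 6249 (inert)
  CO₂: 0 + 3(285.3) = 856
  H₂O: 0 + 3(285.3) = 856
Total out = 10.66 + 377 + 6249 + 856 + 856 = 8348 mol/min.

8350 mol/min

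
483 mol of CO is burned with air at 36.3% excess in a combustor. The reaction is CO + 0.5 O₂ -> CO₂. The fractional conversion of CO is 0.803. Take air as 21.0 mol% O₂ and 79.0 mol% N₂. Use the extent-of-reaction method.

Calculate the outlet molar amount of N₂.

Stoichiometric O₂ = 0.5 × 483 = 241.5 mol; O₂ fed = 241.5 × 1.363 = 329.2 mol.
N₂ fed = 329.2 × 79/21 = 1238 mol.
Fuel reacted = 0.803 × 483 → ξ = 387.8 mol.
Outlet (n = n₀ + ν ξ):
  CO: 483 − 1(387.8) = 95.15
  O₂: 329.2 − 0.5(387.8) = 135.2
  N₂: 1238 (inert)
  CO₂: 0 + 1(387.8) = 387.8

1240 mol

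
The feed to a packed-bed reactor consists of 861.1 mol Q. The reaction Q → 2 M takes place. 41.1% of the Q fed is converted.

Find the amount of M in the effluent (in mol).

708 mol

Q reacted = 0.411 × 861.1 = 353.9 mol; ν_Q = −1, so ξ = 353.9/1 = 353.9 mol.
Outlet amounts (n = n₀ + ν ξ):
  Q: 861.1 − 1(353.9) = 507.2
  M: 0 + 2(353.9) = 707.8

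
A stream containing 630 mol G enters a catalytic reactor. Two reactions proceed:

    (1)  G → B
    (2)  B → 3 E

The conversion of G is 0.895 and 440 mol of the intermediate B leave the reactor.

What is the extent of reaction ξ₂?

Conversion of G: G consumed = 1ξ₁ = 0.895 × 630 → ξ₁ = 563.9 mol.
B balance: n_B = 0 + 1ξ₁ − 1ξ₂ = 440 → ξ₂ = (1·563.9 − 440)/1 = 123.9 mol.
Outlet amounts (n = n₀ + Σ ν·ξ):
  G: 630 − 1(563.9) = 66.15
  B: 0 + 1(563.9) − 1(123.9) = 440
  E: 0 + 3(123.9) = 371.6

ξ₂ = 124 mol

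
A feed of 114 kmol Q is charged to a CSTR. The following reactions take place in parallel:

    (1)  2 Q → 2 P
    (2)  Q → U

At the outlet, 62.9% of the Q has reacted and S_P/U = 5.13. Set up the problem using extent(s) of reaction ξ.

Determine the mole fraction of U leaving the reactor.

0.103

Conversion of Q: Q consumed = 0.629 × 114 = 71.71 kmol = 2ξ₁ + 1ξ₂.
Selectivity: 2ξ₁ / (1ξ₂) = 5.13 → ξ₁ = 2.565 ξ₂.
Substitute: (2·2.565 + 1) ξ₂ = 71.71 → ξ₂ = 11.7 kmol, ξ₁ = 30 kmol.
Outlet amounts (n = n₀ + Σ ν·ξ):
  Q: 114 − 2(30) − 1(11.7) = 42.29
  P: 0 + 2(30) = 60.01
  U: 0 + 1(11.7) = 11.7
Total out = 114 kmol; y_U = 11.7 / 114 = 0.1026.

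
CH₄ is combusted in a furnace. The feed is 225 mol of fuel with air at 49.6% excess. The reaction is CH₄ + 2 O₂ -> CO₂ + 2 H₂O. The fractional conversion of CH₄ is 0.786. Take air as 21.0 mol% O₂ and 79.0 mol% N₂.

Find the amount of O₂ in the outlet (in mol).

320 mol

Stoichiometric O₂ = 2 × 225 = 450 mol; O₂ fed = 450 × 1.496 = 673.2 mol.
N₂ fed = 673.2 × 79/21 = 2533 mol.
Fuel reacted = 0.786 × 225 → ξ = 176.8 mol.
Outlet (n = n₀ + ν ξ):
  CH₄: 225 − 1(176.8) = 48.15
  O₂: 673.2 − 2(176.8) = 319.5
  N₂: 2533 (inert)
  CO₂: 0 + 1(176.8) = 176.8
  H₂O: 0 + 2(176.8) = 353.7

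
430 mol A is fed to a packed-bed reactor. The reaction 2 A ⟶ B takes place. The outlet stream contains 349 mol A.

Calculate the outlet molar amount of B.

For A: n = n₀ − 2ξ → 349 = 430 − 2ξ, giving ξ = 40.5 mol.
Outlet amounts (n = n₀ + ν ξ):
  A: 430 − 2(40.5) = 349
  B: 0 + 1(40.5) = 40.5

40.5 mol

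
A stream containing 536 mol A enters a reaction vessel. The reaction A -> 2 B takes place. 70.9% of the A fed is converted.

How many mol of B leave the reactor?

760 mol

A reacted = 0.709 × 536 = 380 mol; ν_A = −1, so ξ = 380/1 = 380 mol.
Outlet amounts (n = n₀ + ν ξ):
  A: 536 − 1(380) = 156
  B: 0 + 2(380) = 760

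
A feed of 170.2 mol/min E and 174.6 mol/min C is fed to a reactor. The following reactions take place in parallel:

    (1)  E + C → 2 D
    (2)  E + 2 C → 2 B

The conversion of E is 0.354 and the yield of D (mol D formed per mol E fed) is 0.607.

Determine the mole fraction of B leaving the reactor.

0.0511

Yield of D: 2ξ₁ / 170.2 = 0.607 → ξ₁ = 51.66 mol/min.
Conversion of E: 1ξ₁ + 1ξ₂ = 0.354 × 170.2 = 60.25 → ξ₂ = 8.595 mol/min.
Outlet amounts (n = n₀ + Σ ν·ξ):
  E: 170.2 − 1(51.66) − 1(8.595) = 109.9
  C: 174.6 − 1(51.66) − 2(8.595) = 105.8
  D: 0 + 2(51.66) = 103.3
  B: 0 + 2(8.595) = 17.19
Total out = 336.2 mol/min; y_B = 17.19 / 336.2 = 0.05113.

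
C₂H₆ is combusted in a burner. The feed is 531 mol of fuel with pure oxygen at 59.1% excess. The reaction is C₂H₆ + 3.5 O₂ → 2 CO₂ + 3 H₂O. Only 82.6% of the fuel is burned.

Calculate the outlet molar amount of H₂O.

1320 mol

Stoichiometric O₂ = 3.5 × 531 = 1858 mol; O₂ fed = 1858 × 1.591 = 2957 mol.
Fuel reacted = 0.826 × 531 → ξ = 438.6 mol.
Outlet (n = n₀ + ν ξ):
  C₂H₆: 531 − 1(438.6) = 92.39
  O₂: 2957 − 3.5(438.6) = 1422
  CO₂: 0 + 2(438.6) = 877.2
  H₂O: 0 + 3(438.6) = 1316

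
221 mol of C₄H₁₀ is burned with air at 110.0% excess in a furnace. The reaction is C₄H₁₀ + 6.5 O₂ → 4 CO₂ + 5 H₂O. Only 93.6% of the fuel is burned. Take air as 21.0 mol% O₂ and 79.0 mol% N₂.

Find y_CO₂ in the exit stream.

0.0555

Stoichiometric O₂ = 6.5 × 221 = 1436 mol; O₂ fed = 1436 × 2.100 = 3017 mol.
N₂ fed = 3017 × 79/21 = 11350 mol.
Fuel reacted = 0.936 × 221 → ξ = 206.9 mol.
Outlet (n = n₀ + ν ξ):
  C₄H₁₀: 221 − 1(206.9) = 14.14
  O₂: 3017 − 6.5(206.9) = 1672
  N₂: 11350 (inert)
  CO₂: 0 + 4(206.9) = 827.4
  H₂O: 0 + 5(206.9) = 1034
Total out = 14900 mol; y_CO₂ = 827.4 / 14900 = 0.05555.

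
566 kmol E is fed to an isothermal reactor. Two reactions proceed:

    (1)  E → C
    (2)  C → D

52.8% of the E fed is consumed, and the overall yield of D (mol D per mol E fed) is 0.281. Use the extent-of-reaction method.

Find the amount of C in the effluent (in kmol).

Conversion of E: E consumed = 1ξ₁ = 0.528 × 566 → ξ₁ = 298.8 kmol.
Yield of D: 1ξ₂ / 566 = 0.281 → ξ₂ = 159 kmol.
Outlet amounts (n = n₀ + Σ ν·ξ):
  E: 566 − 1(298.8) = 267.2
  C: 0 + 1(298.8) − 1(159) = 139.8
  D: 0 + 1(159) = 159

140 kmol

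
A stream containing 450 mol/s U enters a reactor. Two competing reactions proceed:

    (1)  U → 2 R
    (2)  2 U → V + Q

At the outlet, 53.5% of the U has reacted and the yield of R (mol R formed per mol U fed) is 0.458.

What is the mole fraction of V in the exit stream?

Yield of R: 2ξ₁ / 450 = 0.458 → ξ₁ = 103 mol/s.
Conversion of U: 1ξ₁ + 2ξ₂ = 0.535 × 450 = 240.8 → ξ₂ = 68.85 mol/s.
Outlet amounts (n = n₀ + Σ ν·ξ):
  U: 450 − 1(103) − 2(68.85) = 209.2
  R: 0 + 2(103) = 206.1
  V: 0 + 1(68.85) = 68.85
  Q: 0 + 1(68.85) = 68.85
Total out = 553 mol/s; y_V = 68.85 / 553 = 0.1245.

0.124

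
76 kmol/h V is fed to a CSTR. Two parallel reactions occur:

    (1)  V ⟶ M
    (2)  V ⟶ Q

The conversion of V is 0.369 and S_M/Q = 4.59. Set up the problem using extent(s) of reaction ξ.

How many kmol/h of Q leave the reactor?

5.02 kmol/h

Conversion of V: V consumed = 0.369 × 76 = 28.04 kmol/h = 1ξ₁ + 1ξ₂.
Selectivity: 1ξ₁ / (1ξ₂) = 4.59 → ξ₁ = 4.59 ξ₂.
Substitute: (1·4.59 + 1) ξ₂ = 28.04 → ξ₂ = 5.017 kmol/h, ξ₁ = 23.03 kmol/h.
Outlet amounts (n = n₀ + Σ ν·ξ):
  V: 76 − 1(23.03) − 1(5.017) = 47.96
  M: 0 + 1(23.03) = 23.03
  Q: 0 + 1(5.017) = 5.017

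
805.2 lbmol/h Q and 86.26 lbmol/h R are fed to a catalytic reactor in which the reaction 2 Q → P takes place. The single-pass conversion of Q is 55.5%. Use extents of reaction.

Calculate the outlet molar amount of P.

Q reacted = 0.555 × 805.2 = 446.9 lbmol/h; ν_Q = −2, so ξ = 446.9/2 = 223.4 lbmol/h.
Outlet amounts (n = n₀ + ν ξ):
  Q: 805.2 − 2(223.4) = 358.3
  P: 0 + 1(223.4) = 223.4
  R: 86.26 (inert)

223 lbmol/h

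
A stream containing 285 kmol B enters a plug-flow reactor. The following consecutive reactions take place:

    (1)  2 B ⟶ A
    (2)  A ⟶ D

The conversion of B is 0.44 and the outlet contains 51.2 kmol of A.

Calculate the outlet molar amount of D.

11.5 kmol

Conversion of B: B consumed = 2ξ₁ = 0.44 × 285 → ξ₁ = 62.7 kmol.
A balance: n_A = 0 + 1ξ₁ − 1ξ₂ = 51.2 → ξ₂ = (1·62.7 − 51.2)/1 = 11.5 kmol.
Outlet amounts (n = n₀ + Σ ν·ξ):
  B: 285 − 2(62.7) = 159.6
  A: 0 + 1(62.7) − 1(11.5) = 51.2
  D: 0 + 1(11.5) = 11.5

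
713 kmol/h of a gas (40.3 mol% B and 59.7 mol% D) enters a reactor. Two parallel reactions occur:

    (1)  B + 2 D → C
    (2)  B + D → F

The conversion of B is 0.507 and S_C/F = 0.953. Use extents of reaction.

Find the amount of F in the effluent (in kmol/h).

74.6 kmol/h

Conversion of B: B consumed = 0.507 × 287.3 = 145.7 kmol/h = 1ξ₁ + 1ξ₂.
Selectivity: 1ξ₁ / (1ξ₂) = 0.953 → ξ₁ = 0.953 ξ₂.
Substitute: (1·0.953 + 1) ξ₂ = 145.7 → ξ₂ = 74.59 kmol/h, ξ₁ = 71.09 kmol/h.
Outlet amounts (n = n₀ + Σ ν·ξ):
  B: 287.3 − 1(71.09) − 1(74.59) = 141.7
  D: 425.7 − 2(71.09) − 1(74.59) = 208.9
  C: 0 + 1(71.09) = 71.09
  F: 0 + 1(74.59) = 74.59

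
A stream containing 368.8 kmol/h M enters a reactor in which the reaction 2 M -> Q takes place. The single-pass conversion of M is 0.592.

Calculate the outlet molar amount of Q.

109 kmol/h

M reacted = 0.592 × 368.8 = 218.3 kmol/h; ν_M = −2, so ξ = 218.3/2 = 109.2 kmol/h.
Outlet amounts (n = n₀ + ν ξ):
  M: 368.8 − 2(109.2) = 150.5
  Q: 0 + 1(109.2) = 109.2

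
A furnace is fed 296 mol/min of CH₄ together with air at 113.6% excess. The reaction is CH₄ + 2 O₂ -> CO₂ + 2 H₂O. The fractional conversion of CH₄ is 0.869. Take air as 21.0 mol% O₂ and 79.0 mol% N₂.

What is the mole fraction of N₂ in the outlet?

Stoichiometric O₂ = 2 × 296 = 592 mol/min; O₂ fed = 592 × 2.136 = 1265 mol/min.
N₂ fed = 1265 × 79/21 = 4757 mol/min.
Fuel reacted = 0.869 × 296 → ξ = 257.2 mol/min.
Outlet (n = n₀ + ν ξ):
  CH₄: 296 − 1(257.2) = 38.78
  O₂: 1265 − 2(257.2) = 750.1
  N₂: 4757 (inert)
  CO₂: 0 + 1(257.2) = 257.2
  H₂O: 0 + 2(257.2) = 514.4
Total out = 6317 mol/min; y_N₂ = 4757 / 6317 = 0.753.

0.753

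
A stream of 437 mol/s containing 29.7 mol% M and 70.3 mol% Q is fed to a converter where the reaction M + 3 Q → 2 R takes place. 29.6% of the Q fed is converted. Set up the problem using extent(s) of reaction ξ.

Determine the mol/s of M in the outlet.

99.5 mol/s

Q reacted = 0.296 × 307.2 = 90.93 mol/s; ν_Q = −3, so ξ = 90.93/3 = 30.31 mol/s.
Outlet amounts (n = n₀ + ν ξ):
  M: 129.8 − 1(30.31) = 99.48
  Q: 307.2 − 3(30.31) = 216.3
  R: 0 + 2(30.31) = 60.62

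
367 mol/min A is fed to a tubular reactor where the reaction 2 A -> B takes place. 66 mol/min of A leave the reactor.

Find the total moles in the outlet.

For A: n = n₀ − 2ξ → 66 = 367 − 2ξ, giving ξ = 150.5 mol/min.
Outlet amounts (n = n₀ + ν ξ):
  A: 367 − 2(150.5) = 66
  B: 0 + 1(150.5) = 150.5
Total out = 66 + 150.5 = 216.5 mol/min.

216 mol/min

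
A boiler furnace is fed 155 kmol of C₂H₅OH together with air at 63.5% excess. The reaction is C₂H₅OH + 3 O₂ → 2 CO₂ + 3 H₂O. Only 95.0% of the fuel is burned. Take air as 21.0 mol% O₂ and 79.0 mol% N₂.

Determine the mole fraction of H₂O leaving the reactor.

0.113

Stoichiometric O₂ = 3 × 155 = 465 kmol; O₂ fed = 465 × 1.635 = 760.3 kmol.
N₂ fed = 760.3 × 79/21 = 2860 kmol.
Fuel reacted = 0.95 × 155 → ξ = 147.2 kmol.
Outlet (n = n₀ + ν ξ):
  C₂H₅OH: 155 − 1(147.2) = 7.75
  O₂: 760.3 − 3(147.2) = 318.5
  N₂: 2860 (inert)
  CO₂: 0 + 2(147.2) = 294.5
  H₂O: 0 + 3(147.2) = 441.8
Total out = 3923 kmol; y_H₂O = 441.8 / 3923 = 0.1126.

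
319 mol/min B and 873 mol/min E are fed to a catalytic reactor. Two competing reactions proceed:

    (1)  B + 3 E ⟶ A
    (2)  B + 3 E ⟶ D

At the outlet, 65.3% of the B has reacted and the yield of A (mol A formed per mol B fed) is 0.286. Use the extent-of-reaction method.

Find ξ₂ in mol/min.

ξ₂ = 117 mol/min

Yield of A: 1ξ₁ / 319 = 0.286 → ξ₁ = 91.23 mol/min.
Conversion of B: 1ξ₁ + 1ξ₂ = 0.653 × 319 = 208.3 → ξ₂ = 117.1 mol/min.
Outlet amounts (n = n₀ + Σ ν·ξ):
  B: 319 − 1(91.23) − 1(117.1) = 110.7
  E: 873 − 3(91.23) − 3(117.1) = 248.1
  A: 0 + 1(91.23) = 91.23
  D: 0 + 1(117.1) = 117.1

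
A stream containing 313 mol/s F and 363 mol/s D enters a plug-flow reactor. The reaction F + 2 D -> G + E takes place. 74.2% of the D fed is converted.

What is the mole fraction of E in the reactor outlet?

0.249

D reacted = 0.742 × 363 = 269.3 mol/s; ν_D = −2, so ξ = 269.3/2 = 134.7 mol/s.
Outlet amounts (n = n₀ + ν ξ):
  F: 313 − 1(134.7) = 178.3
  D: 363 − 2(134.7) = 93.65
  G: 0 + 1(134.7) = 134.7
  E: 0 + 1(134.7) = 134.7
Total out = 541.3 mol/s; y_E = 134.7 / 541.3 = 0.2488.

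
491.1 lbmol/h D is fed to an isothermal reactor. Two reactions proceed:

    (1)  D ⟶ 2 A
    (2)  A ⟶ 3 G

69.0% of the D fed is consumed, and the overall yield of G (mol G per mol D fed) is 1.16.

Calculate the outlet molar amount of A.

488 lbmol/h

Conversion of D: D consumed = 1ξ₁ = 0.69 × 491.1 → ξ₁ = 338.9 lbmol/h.
Yield of G: 3ξ₂ / 491.1 = 1.16 → ξ₂ = 189.9 lbmol/h.
Outlet amounts (n = n₀ + Σ ν·ξ):
  D: 491.1 − 1(338.9) = 152.2
  A: 0 + 2(338.9) − 1(189.9) = 487.8
  G: 0 + 3(189.9) = 569.7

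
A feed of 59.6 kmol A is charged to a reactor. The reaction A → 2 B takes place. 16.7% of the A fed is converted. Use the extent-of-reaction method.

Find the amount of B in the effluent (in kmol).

19.9 kmol

A reacted = 0.167 × 59.6 = 9.953 kmol; ν_A = −1, so ξ = 9.953/1 = 9.953 kmol.
Outlet amounts (n = n₀ + ν ξ):
  A: 59.6 − 1(9.953) = 49.65
  B: 0 + 2(9.953) = 19.91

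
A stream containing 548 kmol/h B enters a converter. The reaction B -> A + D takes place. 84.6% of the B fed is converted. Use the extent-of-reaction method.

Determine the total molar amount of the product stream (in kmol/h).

1010 kmol/h

B reacted = 0.846 × 548 = 463.6 kmol/h; ν_B = −1, so ξ = 463.6/1 = 463.6 kmol/h.
Outlet amounts (n = n₀ + ν ξ):
  B: 548 − 1(463.6) = 84.39
  A: 0 + 1(463.6) = 463.6
  D: 0 + 1(463.6) = 463.6
Total out = 84.39 + 463.6 + 463.6 = 1012 kmol/h.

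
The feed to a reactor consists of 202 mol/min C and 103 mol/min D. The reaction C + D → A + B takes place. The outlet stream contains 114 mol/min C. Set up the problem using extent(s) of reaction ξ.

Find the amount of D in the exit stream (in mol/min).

For C: n = n₀ − 1ξ → 114 = 202 − 1ξ, giving ξ = 88 mol/min.
Outlet amounts (n = n₀ + ν ξ):
  C: 202 − 1(88) = 114
  D: 103 − 1(88) = 15
  A: 0 + 1(88) = 88
  B: 0 + 1(88) = 88

15 mol/min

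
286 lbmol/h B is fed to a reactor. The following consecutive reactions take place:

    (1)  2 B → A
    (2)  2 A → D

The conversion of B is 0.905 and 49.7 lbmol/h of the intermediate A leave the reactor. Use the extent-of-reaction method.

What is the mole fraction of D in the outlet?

0.341

Conversion of B: B consumed = 2ξ₁ = 0.905 × 286 → ξ₁ = 129.4 lbmol/h.
A balance: n_A = 0 + 1ξ₁ − 2ξ₂ = 49.7 → ξ₂ = (1·129.4 − 49.7)/2 = 39.86 lbmol/h.
Outlet amounts (n = n₀ + Σ ν·ξ):
  B: 286 − 2(129.4) = 27.17
  A: 0 + 1(129.4) − 2(39.86) = 49.7
  D: 0 + 1(39.86) = 39.86
Total out = 116.7 lbmol/h; y_D = 39.86 / 116.7 = 0.3415.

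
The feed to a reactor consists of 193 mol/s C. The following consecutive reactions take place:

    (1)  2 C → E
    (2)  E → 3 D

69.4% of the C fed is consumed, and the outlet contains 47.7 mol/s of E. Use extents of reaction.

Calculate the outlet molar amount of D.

57.8 mol/s

Conversion of C: C consumed = 2ξ₁ = 0.694 × 193 → ξ₁ = 66.97 mol/s.
E balance: n_E = 0 + 1ξ₁ − 1ξ₂ = 47.7 → ξ₂ = (1·66.97 − 47.7)/1 = 19.27 mol/s.
Outlet amounts (n = n₀ + Σ ν·ξ):
  C: 193 − 2(66.97) = 59.06
  E: 0 + 1(66.97) − 1(19.27) = 47.7
  D: 0 + 3(19.27) = 57.81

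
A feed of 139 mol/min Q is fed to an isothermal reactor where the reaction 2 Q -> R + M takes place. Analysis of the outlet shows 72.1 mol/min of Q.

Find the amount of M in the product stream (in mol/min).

For Q: n = n₀ − 2ξ → 72.1 = 139 − 2ξ, giving ξ = 33.45 mol/min.
Outlet amounts (n = n₀ + ν ξ):
  Q: 139 − 2(33.45) = 72.1
  R: 0 + 1(33.45) = 33.45
  M: 0 + 1(33.45) = 33.45

33.5 mol/min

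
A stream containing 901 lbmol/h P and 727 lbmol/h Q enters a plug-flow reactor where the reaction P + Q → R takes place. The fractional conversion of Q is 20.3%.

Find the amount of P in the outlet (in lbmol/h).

Q reacted = 0.203 × 727 = 147.6 lbmol/h; ν_Q = −1, so ξ = 147.6/1 = 147.6 lbmol/h.
Outlet amounts (n = n₀ + ν ξ):
  P: 901 − 1(147.6) = 753.4
  Q: 727 − 1(147.6) = 579.4
  R: 0 + 1(147.6) = 147.6

753 lbmol/h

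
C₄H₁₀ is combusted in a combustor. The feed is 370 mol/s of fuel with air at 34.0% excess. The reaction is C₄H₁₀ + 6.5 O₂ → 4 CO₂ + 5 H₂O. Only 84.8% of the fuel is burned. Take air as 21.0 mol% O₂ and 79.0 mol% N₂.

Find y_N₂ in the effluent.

Stoichiometric O₂ = 6.5 × 370 = 2405 mol/s; O₂ fed = 2405 × 1.340 = 3223 mol/s.
N₂ fed = 3223 × 79/21 = 12120 mol/s.
Fuel reacted = 0.848 × 370 → ξ = 313.8 mol/s.
Outlet (n = n₀ + ν ξ):
  C₄H₁₀: 370 − 1(313.8) = 56.24
  O₂: 3223 − 6.5(313.8) = 1183
  N₂: 12120 (inert)
  CO₂: 0 + 4(313.8) = 1255
  H₂O: 0 + 5(313.8) = 1569
Total out = 16190 mol/s; y_N₂ = 12120 / 16190 = 0.749.

0.749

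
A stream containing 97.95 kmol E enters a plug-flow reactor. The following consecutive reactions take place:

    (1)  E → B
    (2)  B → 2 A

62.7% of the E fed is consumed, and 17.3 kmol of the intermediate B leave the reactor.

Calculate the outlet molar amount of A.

Conversion of E: E consumed = 1ξ₁ = 0.627 × 97.95 → ξ₁ = 61.41 kmol.
B balance: n_B = 0 + 1ξ₁ − 1ξ₂ = 17.3 → ξ₂ = (1·61.41 − 17.3)/1 = 44.11 kmol.
Outlet amounts (n = n₀ + Σ ν·ξ):
  E: 97.95 − 1(61.41) = 36.54
  B: 0 + 1(61.41) − 1(44.11) = 17.3
  A: 0 + 2(44.11) = 88.23

88.2 kmol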